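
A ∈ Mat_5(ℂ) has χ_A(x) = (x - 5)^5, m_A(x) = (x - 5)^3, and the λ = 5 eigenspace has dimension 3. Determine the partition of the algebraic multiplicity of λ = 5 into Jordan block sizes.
Block sizes for λ = 5: [3, 1, 1]

Step 1 — from the characteristic polynomial, algebraic multiplicity of λ = 5 is 5. From dim ker(A − (5)·I) = 3, there are exactly 3 Jordan blocks for λ = 5.
Step 2 — from the minimal polynomial, the factor (x − 5)^3 tells us the largest block for λ = 5 has size 3.
Step 3 — with total size 5, 3 blocks, and largest block 3, the block sizes (in nonincreasing order) are [3, 1, 1].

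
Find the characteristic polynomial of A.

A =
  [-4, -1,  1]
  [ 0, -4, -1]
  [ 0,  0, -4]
x^3 + 12*x^2 + 48*x + 64

Expanding det(x·I − A) (e.g. by cofactor expansion or by noting that A is similar to its Jordan form J, which has the same characteristic polynomial as A) gives
  χ_A(x) = x^3 + 12*x^2 + 48*x + 64
which factors as (x + 4)^3. The eigenvalues (with algebraic multiplicities) are λ = -4 with multiplicity 3.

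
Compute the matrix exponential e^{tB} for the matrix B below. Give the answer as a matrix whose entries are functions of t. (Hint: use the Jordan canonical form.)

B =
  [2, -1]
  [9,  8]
e^{tB} =
  [-3*t*exp(5*t) + exp(5*t), -t*exp(5*t)]
  [9*t*exp(5*t), 3*t*exp(5*t) + exp(5*t)]

Strategy: write B = P · J · P⁻¹ where J is a Jordan canonical form, so e^{tB} = P · e^{tJ} · P⁻¹, and e^{tJ} can be computed block-by-block.

B has Jordan form
J =
  [5, 1]
  [0, 5]
(up to reordering of blocks).

Per-block formulas:
  For a 2×2 Jordan block J_2(5): exp(t · J_2(5)) = e^(5t)·(I + t·N), where N is the 2×2 nilpotent shift.

After assembling e^{tJ} and conjugating by P, we get:

e^{tB} =
  [-3*t*exp(5*t) + exp(5*t), -t*exp(5*t)]
  [9*t*exp(5*t), 3*t*exp(5*t) + exp(5*t)]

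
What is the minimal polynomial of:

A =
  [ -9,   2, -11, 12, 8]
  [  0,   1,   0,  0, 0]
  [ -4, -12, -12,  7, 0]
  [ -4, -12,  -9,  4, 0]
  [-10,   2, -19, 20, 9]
x^4 + 8*x^3 + 18*x^2 - 27

The characteristic polynomial is χ_A(x) = (x - 1)^2*(x + 3)^3, so the eigenvalues are known. The minimal polynomial is
  m_A(x) = Π_λ (x − λ)^{k_λ}
where k_λ is the size of the *largest* Jordan block for λ (equivalently, the smallest k with (A − λI)^k v = 0 for every generalised eigenvector v of λ).

  λ = -3: largest Jordan block has size 3, contributing (x + 3)^3
  λ = 1: largest Jordan block has size 1, contributing (x − 1)

So m_A(x) = (x - 1)*(x + 3)^3 = x^4 + 8*x^3 + 18*x^2 - 27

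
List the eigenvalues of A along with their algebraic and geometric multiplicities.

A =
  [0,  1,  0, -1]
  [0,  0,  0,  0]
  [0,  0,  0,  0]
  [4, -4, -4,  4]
λ = 0: alg = 2, geom = 2; λ = 2: alg = 2, geom = 1

Step 1 — factor the characteristic polynomial to read off the algebraic multiplicities:
  χ_A(x) = x^2*(x - 2)^2

Step 2 — compute geometric multiplicities via the rank-nullity identity g(λ) = n − rank(A − λI):
  rank(A − (0)·I) = 2, so dim ker(A − (0)·I) = n − 2 = 2
  rank(A − (2)·I) = 3, so dim ker(A − (2)·I) = n − 3 = 1

Summary:
  λ = 0: algebraic multiplicity = 2, geometric multiplicity = 2
  λ = 2: algebraic multiplicity = 2, geometric multiplicity = 1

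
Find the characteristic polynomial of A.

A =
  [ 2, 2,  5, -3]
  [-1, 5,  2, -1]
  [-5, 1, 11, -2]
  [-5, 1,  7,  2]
x^4 - 20*x^3 + 148*x^2 - 480*x + 576

Expanding det(x·I − A) (e.g. by cofactor expansion or by noting that A is similar to its Jordan form J, which has the same characteristic polynomial as A) gives
  χ_A(x) = x^4 - 20*x^3 + 148*x^2 - 480*x + 576
which factors as (x - 6)^2*(x - 4)^2. The eigenvalues (with algebraic multiplicities) are λ = 4 with multiplicity 2, λ = 6 with multiplicity 2.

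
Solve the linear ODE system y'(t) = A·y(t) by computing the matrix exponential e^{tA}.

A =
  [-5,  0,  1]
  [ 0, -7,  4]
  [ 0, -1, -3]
e^{tA} =
  [exp(-5*t), -t^2*exp(-5*t)/2, t^2*exp(-5*t) + t*exp(-5*t)]
  [0, -2*t*exp(-5*t) + exp(-5*t), 4*t*exp(-5*t)]
  [0, -t*exp(-5*t), 2*t*exp(-5*t) + exp(-5*t)]

Strategy: write A = P · J · P⁻¹ where J is a Jordan canonical form, so e^{tA} = P · e^{tJ} · P⁻¹, and e^{tJ} can be computed block-by-block.

A has Jordan form
J =
  [-5,  1,  0]
  [ 0, -5,  1]
  [ 0,  0, -5]
(up to reordering of blocks).

Per-block formulas:
  For a 3×3 Jordan block J_3(-5): exp(t · J_3(-5)) = e^(-5t)·(I + t·N + (t^2/2)·N^2), where N is the 3×3 nilpotent shift.

After assembling e^{tJ} and conjugating by P, we get:

e^{tA} =
  [exp(-5*t), -t^2*exp(-5*t)/2, t^2*exp(-5*t) + t*exp(-5*t)]
  [0, -2*t*exp(-5*t) + exp(-5*t), 4*t*exp(-5*t)]
  [0, -t*exp(-5*t), 2*t*exp(-5*t) + exp(-5*t)]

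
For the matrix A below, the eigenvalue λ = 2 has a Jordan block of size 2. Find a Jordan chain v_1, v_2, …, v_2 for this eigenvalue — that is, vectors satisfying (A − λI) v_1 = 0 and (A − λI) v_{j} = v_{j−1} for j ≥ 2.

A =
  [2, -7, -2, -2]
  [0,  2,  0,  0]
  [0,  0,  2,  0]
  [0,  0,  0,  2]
A Jordan chain for λ = 2 of length 2:
v_1 = (-7, 0, 0, 0)ᵀ
v_2 = (0, 1, 0, 0)ᵀ

Let N = A − (2)·I. We want v_2 with N^2 v_2 = 0 but N^1 v_2 ≠ 0; then v_{j-1} := N · v_j for j = 2, …, 2.

Pick v_2 = (0, 1, 0, 0)ᵀ.
Then v_1 = N · v_2 = (-7, 0, 0, 0)ᵀ.

Sanity check: (A − (2)·I) v_1 = (0, 0, 0, 0)ᵀ = 0. ✓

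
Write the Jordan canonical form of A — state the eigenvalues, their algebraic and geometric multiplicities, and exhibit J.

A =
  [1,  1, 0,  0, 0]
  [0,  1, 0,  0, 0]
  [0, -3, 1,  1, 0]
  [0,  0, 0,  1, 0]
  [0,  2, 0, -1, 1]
J_2(1) ⊕ J_2(1) ⊕ J_1(1)

The characteristic polynomial is
  det(x·I − A) = x^5 - 5*x^4 + 10*x^3 - 10*x^2 + 5*x - 1 = (x - 1)^5

Eigenvalues and multiplicities (the geometric multiplicity of λ is n − rank(A − λI), which equals the number of Jordan blocks for λ):
  λ = 1: algebraic multiplicity = 5, geometric multiplicity = 3

Determining the block sizes for each eigenvalue:
  λ = 1: with am = 5 and gm = 3, the partition is not yet determined (e.g. several partitions of 5 into 3 parts exist). Let N = A − (1)·I. Computing rank(N^1) = 2, rank(N^2) = 0; the number of blocks of size ≥ j is rank(N^{j−1}) − rank(N^j), giving [3, 2]. So we have 2 block(s) of size 2, 1 block(s) of size 1 → block sizes [2, 2, 1]

Assembling the blocks gives a Jordan form
J =
  [1, 1, 0, 0, 0]
  [0, 1, 0, 0, 0]
  [0, 0, 1, 1, 0]
  [0, 0, 0, 1, 0]
  [0, 0, 0, 0, 1]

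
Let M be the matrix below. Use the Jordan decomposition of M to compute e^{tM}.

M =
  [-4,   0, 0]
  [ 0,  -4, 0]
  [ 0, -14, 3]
e^{tM} =
  [exp(-4*t), 0, 0]
  [0, exp(-4*t), 0]
  [0, -2*exp(3*t) + 2*exp(-4*t), exp(3*t)]

Strategy: write M = P · J · P⁻¹ where J is a Jordan canonical form, so e^{tM} = P · e^{tJ} · P⁻¹, and e^{tJ} can be computed block-by-block.

M has Jordan form
J =
  [-4,  0, 0]
  [ 0, -4, 0]
  [ 0,  0, 3]
(up to reordering of blocks).

Per-block formulas:
  For a 1×1 block at λ = -4: exp(t · [-4]) = [e^(-4t)].
  For a 1×1 block at λ = 3: exp(t · [3]) = [e^(3t)].

After assembling e^{tJ} and conjugating by P, we get:

e^{tM} =
  [exp(-4*t), 0, 0]
  [0, exp(-4*t), 0]
  [0, -2*exp(3*t) + 2*exp(-4*t), exp(3*t)]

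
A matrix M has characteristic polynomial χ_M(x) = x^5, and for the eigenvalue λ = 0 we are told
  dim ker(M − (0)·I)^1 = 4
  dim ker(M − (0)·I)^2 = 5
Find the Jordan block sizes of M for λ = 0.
Block sizes for λ = 0: [2, 1, 1, 1]

From the dimensions of kernels of powers, the number of Jordan blocks of size at least j is d_j − d_{j−1} where d_j = dim ker(N^j) (with d_0 = 0). Computing the differences gives [4, 1].
The number of blocks of size exactly k is (#blocks of size ≥ k) − (#blocks of size ≥ k + 1), so the partition is: 3 block(s) of size 1, 1 block(s) of size 2.
In nonincreasing order the block sizes are [2, 1, 1, 1].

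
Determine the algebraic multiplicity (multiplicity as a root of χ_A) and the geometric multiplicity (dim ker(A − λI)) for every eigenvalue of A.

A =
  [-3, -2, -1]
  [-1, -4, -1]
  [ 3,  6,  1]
λ = -2: alg = 3, geom = 2

Step 1 — factor the characteristic polynomial to read off the algebraic multiplicities:
  χ_A(x) = (x + 2)^3

Step 2 — compute geometric multiplicities via the rank-nullity identity g(λ) = n − rank(A − λI):
  rank(A − (-2)·I) = 1, so dim ker(A − (-2)·I) = n − 1 = 2

Summary:
  λ = -2: algebraic multiplicity = 3, geometric multiplicity = 2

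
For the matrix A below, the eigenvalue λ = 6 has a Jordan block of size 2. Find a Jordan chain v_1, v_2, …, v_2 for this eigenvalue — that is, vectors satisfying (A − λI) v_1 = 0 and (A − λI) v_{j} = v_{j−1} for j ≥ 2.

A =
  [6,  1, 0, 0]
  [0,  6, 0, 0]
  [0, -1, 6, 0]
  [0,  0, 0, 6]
A Jordan chain for λ = 6 of length 2:
v_1 = (1, 0, -1, 0)ᵀ
v_2 = (0, 1, 0, 0)ᵀ

Let N = A − (6)·I. We want v_2 with N^2 v_2 = 0 but N^1 v_2 ≠ 0; then v_{j-1} := N · v_j for j = 2, …, 2.

Pick v_2 = (0, 1, 0, 0)ᵀ.
Then v_1 = N · v_2 = (1, 0, -1, 0)ᵀ.

Sanity check: (A − (6)·I) v_1 = (0, 0, 0, 0)ᵀ = 0. ✓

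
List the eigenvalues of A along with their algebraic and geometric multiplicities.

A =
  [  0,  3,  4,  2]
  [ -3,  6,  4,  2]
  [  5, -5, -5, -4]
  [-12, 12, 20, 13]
λ = 3: alg = 3, geom = 2; λ = 5: alg = 1, geom = 1

Step 1 — factor the characteristic polynomial to read off the algebraic multiplicities:
  χ_A(x) = (x - 5)*(x - 3)^3

Step 2 — compute geometric multiplicities via the rank-nullity identity g(λ) = n − rank(A − λI):
  rank(A − (3)·I) = 2, so dim ker(A − (3)·I) = n − 2 = 2
  rank(A − (5)·I) = 3, so dim ker(A − (5)·I) = n − 3 = 1

Summary:
  λ = 3: algebraic multiplicity = 3, geometric multiplicity = 2
  λ = 5: algebraic multiplicity = 1, geometric multiplicity = 1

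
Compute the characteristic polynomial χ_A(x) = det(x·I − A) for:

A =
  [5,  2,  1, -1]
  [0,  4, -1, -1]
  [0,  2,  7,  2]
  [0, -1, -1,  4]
x^4 - 20*x^3 + 150*x^2 - 500*x + 625

Expanding det(x·I − A) (e.g. by cofactor expansion or by noting that A is similar to its Jordan form J, which has the same characteristic polynomial as A) gives
  χ_A(x) = x^4 - 20*x^3 + 150*x^2 - 500*x + 625
which factors as (x - 5)^4. The eigenvalues (with algebraic multiplicities) are λ = 5 with multiplicity 4.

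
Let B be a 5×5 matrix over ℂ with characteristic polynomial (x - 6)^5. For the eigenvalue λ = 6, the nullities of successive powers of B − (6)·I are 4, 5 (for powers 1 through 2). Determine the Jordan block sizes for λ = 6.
Block sizes for λ = 6: [2, 1, 1, 1]

From the dimensions of kernels of powers, the number of Jordan blocks of size at least j is d_j − d_{j−1} where d_j = dim ker(N^j) (with d_0 = 0). Computing the differences gives [4, 1].
The number of blocks of size exactly k is (#blocks of size ≥ k) − (#blocks of size ≥ k + 1), so the partition is: 3 block(s) of size 1, 1 block(s) of size 2.
In nonincreasing order the block sizes are [2, 1, 1, 1].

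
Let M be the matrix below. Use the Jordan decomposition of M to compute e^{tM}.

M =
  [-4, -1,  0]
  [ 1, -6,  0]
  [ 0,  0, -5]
e^{tM} =
  [t*exp(-5*t) + exp(-5*t), -t*exp(-5*t), 0]
  [t*exp(-5*t), -t*exp(-5*t) + exp(-5*t), 0]
  [0, 0, exp(-5*t)]

Strategy: write M = P · J · P⁻¹ where J is a Jordan canonical form, so e^{tM} = P · e^{tJ} · P⁻¹, and e^{tJ} can be computed block-by-block.

M has Jordan form
J =
  [-5,  1,  0]
  [ 0, -5,  0]
  [ 0,  0, -5]
(up to reordering of blocks).

Per-block formulas:
  For a 1×1 block at λ = -5: exp(t · [-5]) = [e^(-5t)].
  For a 2×2 Jordan block J_2(-5): exp(t · J_2(-5)) = e^(-5t)·(I + t·N), where N is the 2×2 nilpotent shift.

After assembling e^{tJ} and conjugating by P, we get:

e^{tM} =
  [t*exp(-5*t) + exp(-5*t), -t*exp(-5*t), 0]
  [t*exp(-5*t), -t*exp(-5*t) + exp(-5*t), 0]
  [0, 0, exp(-5*t)]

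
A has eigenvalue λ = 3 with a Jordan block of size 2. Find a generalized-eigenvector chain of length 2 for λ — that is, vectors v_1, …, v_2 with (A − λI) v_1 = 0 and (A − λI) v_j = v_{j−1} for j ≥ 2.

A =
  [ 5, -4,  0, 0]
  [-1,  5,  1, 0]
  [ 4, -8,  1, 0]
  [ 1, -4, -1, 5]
A Jordan chain for λ = 3 of length 2:
v_1 = (-2, -1, 0, -1)ᵀ
v_2 = (1, 1, -2, 0)ᵀ

Let N = A − (3)·I. We want v_2 with N^2 v_2 = 0 but N^1 v_2 ≠ 0; then v_{j-1} := N · v_j for j = 2, …, 2.

Pick v_2 = (1, 1, -2, 0)ᵀ.
Then v_1 = N · v_2 = (-2, -1, 0, -1)ᵀ.

Sanity check: (A − (3)·I) v_1 = (0, 0, 0, 0)ᵀ = 0. ✓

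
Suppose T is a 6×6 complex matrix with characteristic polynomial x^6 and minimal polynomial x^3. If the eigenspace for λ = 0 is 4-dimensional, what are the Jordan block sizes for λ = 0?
Block sizes for λ = 0: [3, 1, 1, 1]

Step 1 — from the characteristic polynomial, algebraic multiplicity of λ = 0 is 6. From dim ker(T − (0)·I) = 4, there are exactly 4 Jordan blocks for λ = 0.
Step 2 — from the minimal polynomial, the factor (x − 0)^3 tells us the largest block for λ = 0 has size 3.
Step 3 — with total size 6, 4 blocks, and largest block 3, the block sizes (in nonincreasing order) are [3, 1, 1, 1].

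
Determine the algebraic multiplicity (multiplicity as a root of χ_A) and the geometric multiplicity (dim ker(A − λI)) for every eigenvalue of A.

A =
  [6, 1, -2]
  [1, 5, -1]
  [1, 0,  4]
λ = 5: alg = 3, geom = 1

Step 1 — factor the characteristic polynomial to read off the algebraic multiplicities:
  χ_A(x) = (x - 5)^3

Step 2 — compute geometric multiplicities via the rank-nullity identity g(λ) = n − rank(A − λI):
  rank(A − (5)·I) = 2, so dim ker(A − (5)·I) = n − 2 = 1

Summary:
  λ = 5: algebraic multiplicity = 3, geometric multiplicity = 1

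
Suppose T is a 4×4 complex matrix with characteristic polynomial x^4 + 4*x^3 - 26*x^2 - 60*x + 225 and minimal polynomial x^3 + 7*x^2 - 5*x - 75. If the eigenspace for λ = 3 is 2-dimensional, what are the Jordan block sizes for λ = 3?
Block sizes for λ = 3: [1, 1]

Step 1 — from the characteristic polynomial, algebraic multiplicity of λ = 3 is 2. From dim ker(T − (3)·I) = 2, there are exactly 2 Jordan blocks for λ = 3.
Step 2 — from the minimal polynomial, the factor (x − 3) tells us the largest block for λ = 3 has size 1.
Step 3 — with total size 2, 2 blocks, and largest block 1, the block sizes (in nonincreasing order) are [1, 1].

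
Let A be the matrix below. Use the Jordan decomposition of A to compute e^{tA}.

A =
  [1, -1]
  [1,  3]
e^{tA} =
  [-t*exp(2*t) + exp(2*t), -t*exp(2*t)]
  [t*exp(2*t), t*exp(2*t) + exp(2*t)]

Strategy: write A = P · J · P⁻¹ where J is a Jordan canonical form, so e^{tA} = P · e^{tJ} · P⁻¹, and e^{tJ} can be computed block-by-block.

A has Jordan form
J =
  [2, 1]
  [0, 2]
(up to reordering of blocks).

Per-block formulas:
  For a 2×2 Jordan block J_2(2): exp(t · J_2(2)) = e^(2t)·(I + t·N), where N is the 2×2 nilpotent shift.

After assembling e^{tJ} and conjugating by P, we get:

e^{tA} =
  [-t*exp(2*t) + exp(2*t), -t*exp(2*t)]
  [t*exp(2*t), t*exp(2*t) + exp(2*t)]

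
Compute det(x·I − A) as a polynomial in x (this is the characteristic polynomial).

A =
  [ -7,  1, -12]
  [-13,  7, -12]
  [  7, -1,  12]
x^3 - 12*x^2 + 36*x

Expanding det(x·I − A) (e.g. by cofactor expansion or by noting that A is similar to its Jordan form J, which has the same characteristic polynomial as A) gives
  χ_A(x) = x^3 - 12*x^2 + 36*x
which factors as x*(x - 6)^2. The eigenvalues (with algebraic multiplicities) are λ = 0 with multiplicity 1, λ = 6 with multiplicity 2.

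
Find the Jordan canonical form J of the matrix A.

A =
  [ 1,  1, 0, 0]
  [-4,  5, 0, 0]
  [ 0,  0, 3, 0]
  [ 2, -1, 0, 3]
J_2(3) ⊕ J_1(3) ⊕ J_1(3)

The characteristic polynomial is
  det(x·I − A) = x^4 - 12*x^3 + 54*x^2 - 108*x + 81 = (x - 3)^4

Eigenvalues and multiplicities (the geometric multiplicity of λ is n − rank(A − λI), which equals the number of Jordan blocks for λ):
  λ = 3: algebraic multiplicity = 4, geometric multiplicity = 3

Determining the block sizes for each eigenvalue:
  λ = 3: 3 blocks summing to 4 forces exactly one block of size 2 and the rest size 1 → block sizes [2, 1, 1]

Assembling the blocks gives a Jordan form
J =
  [3, 1, 0, 0]
  [0, 3, 0, 0]
  [0, 0, 3, 0]
  [0, 0, 0, 3]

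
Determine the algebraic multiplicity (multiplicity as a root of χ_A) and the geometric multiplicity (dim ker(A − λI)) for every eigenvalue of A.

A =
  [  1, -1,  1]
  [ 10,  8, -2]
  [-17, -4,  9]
λ = 6: alg = 3, geom = 1

Step 1 — factor the characteristic polynomial to read off the algebraic multiplicities:
  χ_A(x) = (x - 6)^3

Step 2 — compute geometric multiplicities via the rank-nullity identity g(λ) = n − rank(A − λI):
  rank(A − (6)·I) = 2, so dim ker(A − (6)·I) = n − 2 = 1

Summary:
  λ = 6: algebraic multiplicity = 3, geometric multiplicity = 1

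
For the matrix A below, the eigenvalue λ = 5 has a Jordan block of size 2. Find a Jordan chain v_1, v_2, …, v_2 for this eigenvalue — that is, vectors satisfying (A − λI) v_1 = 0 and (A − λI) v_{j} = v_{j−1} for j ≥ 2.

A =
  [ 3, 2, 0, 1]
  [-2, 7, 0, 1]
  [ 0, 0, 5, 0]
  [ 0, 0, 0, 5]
A Jordan chain for λ = 5 of length 2:
v_1 = (-2, -2, 0, 0)ᵀ
v_2 = (1, 0, 0, 0)ᵀ

Let N = A − (5)·I. We want v_2 with N^2 v_2 = 0 but N^1 v_2 ≠ 0; then v_{j-1} := N · v_j for j = 2, …, 2.

Pick v_2 = (1, 0, 0, 0)ᵀ.
Then v_1 = N · v_2 = (-2, -2, 0, 0)ᵀ.

Sanity check: (A − (5)·I) v_1 = (0, 0, 0, 0)ᵀ = 0. ✓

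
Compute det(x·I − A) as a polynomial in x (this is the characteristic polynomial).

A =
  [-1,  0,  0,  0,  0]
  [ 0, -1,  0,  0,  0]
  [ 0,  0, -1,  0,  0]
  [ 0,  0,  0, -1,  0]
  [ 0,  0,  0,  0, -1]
x^5 + 5*x^4 + 10*x^3 + 10*x^2 + 5*x + 1

Expanding det(x·I − A) (e.g. by cofactor expansion or by noting that A is similar to its Jordan form J, which has the same characteristic polynomial as A) gives
  χ_A(x) = x^5 + 5*x^4 + 10*x^3 + 10*x^2 + 5*x + 1
which factors as (x + 1)^5. The eigenvalues (with algebraic multiplicities) are λ = -1 with multiplicity 5.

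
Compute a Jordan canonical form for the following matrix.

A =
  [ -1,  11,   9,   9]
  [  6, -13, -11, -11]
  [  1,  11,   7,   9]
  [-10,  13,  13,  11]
J_1(-2) ⊕ J_3(2)

The characteristic polynomial is
  det(x·I − A) = x^4 - 4*x^3 + 16*x - 16 = (x - 2)^3*(x + 2)

Eigenvalues and multiplicities (the geometric multiplicity of λ is n − rank(A − λI), which equals the number of Jordan blocks for λ):
  λ = -2: algebraic multiplicity = 1, geometric multiplicity = 1
  λ = 2: algebraic multiplicity = 3, geometric multiplicity = 1

Determining the block sizes for each eigenvalue:
  λ = -2: one block (gm = 1), so the single block has size am = 1 → block sizes [1]
  λ = 2: one block (gm = 1), so the single block has size am = 3 → block sizes [3]

Assembling the blocks gives a Jordan form
J =
  [-2, 0, 0, 0]
  [ 0, 2, 1, 0]
  [ 0, 0, 2, 1]
  [ 0, 0, 0, 2]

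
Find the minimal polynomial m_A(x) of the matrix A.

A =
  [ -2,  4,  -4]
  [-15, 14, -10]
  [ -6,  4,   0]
x^2 - 8*x + 16

The characteristic polynomial is χ_A(x) = (x - 4)^3, so the eigenvalues are known. The minimal polynomial is
  m_A(x) = Π_λ (x − λ)^{k_λ}
where k_λ is the size of the *largest* Jordan block for λ (equivalently, the smallest k with (A − λI)^k v = 0 for every generalised eigenvector v of λ).

  λ = 4: largest Jordan block has size 2, contributing (x − 4)^2

So m_A(x) = (x - 4)^2 = x^2 - 8*x + 16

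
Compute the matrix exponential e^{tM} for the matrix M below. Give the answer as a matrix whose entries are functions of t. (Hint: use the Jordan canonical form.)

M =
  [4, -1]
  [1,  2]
e^{tM} =
  [t*exp(3*t) + exp(3*t), -t*exp(3*t)]
  [t*exp(3*t), -t*exp(3*t) + exp(3*t)]

Strategy: write M = P · J · P⁻¹ where J is a Jordan canonical form, so e^{tM} = P · e^{tJ} · P⁻¹, and e^{tJ} can be computed block-by-block.

M has Jordan form
J =
  [3, 1]
  [0, 3]
(up to reordering of blocks).

Per-block formulas:
  For a 2×2 Jordan block J_2(3): exp(t · J_2(3)) = e^(3t)·(I + t·N), where N is the 2×2 nilpotent shift.

After assembling e^{tJ} and conjugating by P, we get:

e^{tM} =
  [t*exp(3*t) + exp(3*t), -t*exp(3*t)]
  [t*exp(3*t), -t*exp(3*t) + exp(3*t)]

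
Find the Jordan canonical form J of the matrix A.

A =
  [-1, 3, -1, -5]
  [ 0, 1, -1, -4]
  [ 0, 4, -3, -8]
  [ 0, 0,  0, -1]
J_3(-1) ⊕ J_1(-1)

The characteristic polynomial is
  det(x·I − A) = x^4 + 4*x^3 + 6*x^2 + 4*x + 1 = (x + 1)^4

Eigenvalues and multiplicities (the geometric multiplicity of λ is n − rank(A − λI), which equals the number of Jordan blocks for λ):
  λ = -1: algebraic multiplicity = 4, geometric multiplicity = 2

Determining the block sizes for each eigenvalue:
  λ = -1: with am = 4 and gm = 2, the partition is not yet determined (e.g. several partitions of 4 into 2 parts exist). Let N = A − (-1)·I. Computing rank(N^1) = 2, rank(N^2) = 1, rank(N^3) = 0; the number of blocks of size ≥ j is rank(N^{j−1}) − rank(N^j), giving [2, 1, 1]. So we have 1 block(s) of size 3, 1 block(s) of size 1 → block sizes [3, 1]

Assembling the blocks gives a Jordan form
J =
  [-1,  1,  0,  0]
  [ 0, -1,  1,  0]
  [ 0,  0, -1,  0]
  [ 0,  0,  0, -1]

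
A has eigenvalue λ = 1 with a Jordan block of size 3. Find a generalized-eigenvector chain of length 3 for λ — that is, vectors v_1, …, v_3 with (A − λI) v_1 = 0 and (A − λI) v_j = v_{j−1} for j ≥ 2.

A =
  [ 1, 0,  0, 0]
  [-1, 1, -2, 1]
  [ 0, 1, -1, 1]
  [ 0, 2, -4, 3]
A Jordan chain for λ = 1 of length 3:
v_1 = (0, 0, -1, -2)ᵀ
v_2 = (0, -1, 0, 0)ᵀ
v_3 = (1, 0, 0, 0)ᵀ

Let N = A − (1)·I. We want v_3 with N^3 v_3 = 0 but N^2 v_3 ≠ 0; then v_{j-1} := N · v_j for j = 3, …, 2.

Pick v_3 = (1, 0, 0, 0)ᵀ.
Then v_2 = N · v_3 = (0, -1, 0, 0)ᵀ.
Then v_1 = N · v_2 = (0, 0, -1, -2)ᵀ.

Sanity check: (A − (1)·I) v_1 = (0, 0, 0, 0)ᵀ = 0. ✓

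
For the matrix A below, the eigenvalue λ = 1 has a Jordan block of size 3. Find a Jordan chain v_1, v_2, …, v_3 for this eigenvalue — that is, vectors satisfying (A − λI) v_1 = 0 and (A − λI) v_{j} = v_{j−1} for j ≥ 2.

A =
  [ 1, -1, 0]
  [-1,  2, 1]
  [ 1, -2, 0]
A Jordan chain for λ = 1 of length 3:
v_1 = (1, 0, 1)ᵀ
v_2 = (0, -1, 1)ᵀ
v_3 = (1, 0, 0)ᵀ

Let N = A − (1)·I. We want v_3 with N^3 v_3 = 0 but N^2 v_3 ≠ 0; then v_{j-1} := N · v_j for j = 3, …, 2.

Pick v_3 = (1, 0, 0)ᵀ.
Then v_2 = N · v_3 = (0, -1, 1)ᵀ.
Then v_1 = N · v_2 = (1, 0, 1)ᵀ.

Sanity check: (A − (1)·I) v_1 = (0, 0, 0)ᵀ = 0. ✓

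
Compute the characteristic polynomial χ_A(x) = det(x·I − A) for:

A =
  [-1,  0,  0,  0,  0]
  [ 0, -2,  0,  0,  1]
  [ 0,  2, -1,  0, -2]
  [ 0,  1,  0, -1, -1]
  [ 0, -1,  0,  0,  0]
x^5 + 5*x^4 + 10*x^3 + 10*x^2 + 5*x + 1

Expanding det(x·I − A) (e.g. by cofactor expansion or by noting that A is similar to its Jordan form J, which has the same characteristic polynomial as A) gives
  χ_A(x) = x^5 + 5*x^4 + 10*x^3 + 10*x^2 + 5*x + 1
which factors as (x + 1)^5. The eigenvalues (with algebraic multiplicities) are λ = -1 with multiplicity 5.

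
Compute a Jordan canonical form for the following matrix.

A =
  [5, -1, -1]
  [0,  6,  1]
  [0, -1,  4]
J_2(5) ⊕ J_1(5)

The characteristic polynomial is
  det(x·I − A) = x^3 - 15*x^2 + 75*x - 125 = (x - 5)^3

Eigenvalues and multiplicities (the geometric multiplicity of λ is n − rank(A − λI), which equals the number of Jordan blocks for λ):
  λ = 5: algebraic multiplicity = 3, geometric multiplicity = 2

Determining the block sizes for each eigenvalue:
  λ = 5: 2 blocks summing to 3 forces exactly one block of size 2 and the rest size 1 → block sizes [2, 1]

Assembling the blocks gives a Jordan form
J =
  [5, 1, 0]
  [0, 5, 0]
  [0, 0, 5]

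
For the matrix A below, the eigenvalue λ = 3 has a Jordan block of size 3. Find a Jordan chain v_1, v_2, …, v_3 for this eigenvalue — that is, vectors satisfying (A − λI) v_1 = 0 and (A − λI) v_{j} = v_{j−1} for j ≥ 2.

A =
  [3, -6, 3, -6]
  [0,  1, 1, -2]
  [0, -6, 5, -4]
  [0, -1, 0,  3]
A Jordan chain for λ = 3 of length 3:
v_1 = (0, 0, 4, 2)ᵀ
v_2 = (-6, -2, -6, -1)ᵀ
v_3 = (0, 1, 0, 0)ᵀ

Let N = A − (3)·I. We want v_3 with N^3 v_3 = 0 but N^2 v_3 ≠ 0; then v_{j-1} := N · v_j for j = 3, …, 2.

Pick v_3 = (0, 1, 0, 0)ᵀ.
Then v_2 = N · v_3 = (-6, -2, -6, -1)ᵀ.
Then v_1 = N · v_2 = (0, 0, 4, 2)ᵀ.

Sanity check: (A − (3)·I) v_1 = (0, 0, 0, 0)ᵀ = 0. ✓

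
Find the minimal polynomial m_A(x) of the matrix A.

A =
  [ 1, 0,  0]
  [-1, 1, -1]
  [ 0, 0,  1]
x^2 - 2*x + 1

The characteristic polynomial is χ_A(x) = (x - 1)^3, so the eigenvalues are known. The minimal polynomial is
  m_A(x) = Π_λ (x − λ)^{k_λ}
where k_λ is the size of the *largest* Jordan block for λ (equivalently, the smallest k with (A − λI)^k v = 0 for every generalised eigenvector v of λ).

  λ = 1: largest Jordan block has size 2, contributing (x − 1)^2

So m_A(x) = (x - 1)^2 = x^2 - 2*x + 1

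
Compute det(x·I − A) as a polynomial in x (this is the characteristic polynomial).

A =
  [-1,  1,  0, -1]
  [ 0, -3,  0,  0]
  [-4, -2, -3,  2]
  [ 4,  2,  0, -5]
x^4 + 12*x^3 + 54*x^2 + 108*x + 81

Expanding det(x·I − A) (e.g. by cofactor expansion or by noting that A is similar to its Jordan form J, which has the same characteristic polynomial as A) gives
  χ_A(x) = x^4 + 12*x^3 + 54*x^2 + 108*x + 81
which factors as (x + 3)^4. The eigenvalues (with algebraic multiplicities) are λ = -3 with multiplicity 4.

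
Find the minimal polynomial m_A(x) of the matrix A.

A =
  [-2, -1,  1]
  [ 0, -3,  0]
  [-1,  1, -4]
x^2 + 6*x + 9

The characteristic polynomial is χ_A(x) = (x + 3)^3, so the eigenvalues are known. The minimal polynomial is
  m_A(x) = Π_λ (x − λ)^{k_λ}
where k_λ is the size of the *largest* Jordan block for λ (equivalently, the smallest k with (A − λI)^k v = 0 for every generalised eigenvector v of λ).

  λ = -3: largest Jordan block has size 2, contributing (x + 3)^2

So m_A(x) = (x + 3)^2 = x^2 + 6*x + 9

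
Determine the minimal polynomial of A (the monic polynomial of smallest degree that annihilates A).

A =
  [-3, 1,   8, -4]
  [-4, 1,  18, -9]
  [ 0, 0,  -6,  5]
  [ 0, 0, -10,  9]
x^4 - x^3 - 9*x^2 - 11*x - 4

The characteristic polynomial is χ_A(x) = (x - 4)*(x + 1)^3, so the eigenvalues are known. The minimal polynomial is
  m_A(x) = Π_λ (x − λ)^{k_λ}
where k_λ is the size of the *largest* Jordan block for λ (equivalently, the smallest k with (A − λI)^k v = 0 for every generalised eigenvector v of λ).

  λ = -1: largest Jordan block has size 3, contributing (x + 1)^3
  λ = 4: largest Jordan block has size 1, contributing (x − 4)

So m_A(x) = (x - 4)*(x + 1)^3 = x^4 - x^3 - 9*x^2 - 11*x - 4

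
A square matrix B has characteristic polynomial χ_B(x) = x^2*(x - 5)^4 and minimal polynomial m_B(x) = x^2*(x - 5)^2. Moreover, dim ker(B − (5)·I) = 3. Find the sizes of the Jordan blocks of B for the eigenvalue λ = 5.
Block sizes for λ = 5: [2, 1, 1]

Step 1 — from the characteristic polynomial, algebraic multiplicity of λ = 5 is 4. From dim ker(B − (5)·I) = 3, there are exactly 3 Jordan blocks for λ = 5.
Step 2 — from the minimal polynomial, the factor (x − 5)^2 tells us the largest block for λ = 5 has size 2.
Step 3 — with total size 4, 3 blocks, and largest block 2, the block sizes (in nonincreasing order) are [2, 1, 1].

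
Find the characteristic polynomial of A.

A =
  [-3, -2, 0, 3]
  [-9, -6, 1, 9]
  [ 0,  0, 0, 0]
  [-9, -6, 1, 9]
x^4

Expanding det(x·I − A) (e.g. by cofactor expansion or by noting that A is similar to its Jordan form J, which has the same characteristic polynomial as A) gives
  χ_A(x) = x^4
which factors as x^4. The eigenvalues (with algebraic multiplicities) are λ = 0 with multiplicity 4.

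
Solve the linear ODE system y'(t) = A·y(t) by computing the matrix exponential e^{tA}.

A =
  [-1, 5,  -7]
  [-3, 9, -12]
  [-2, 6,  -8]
e^{tA} =
  [1 - t, -t^2 + 5*t, 3*t^2/2 - 7*t]
  [-3*t, -3*t^2 + 9*t + 1, 9*t^2/2 - 12*t]
  [-2*t, -2*t^2 + 6*t, 3*t^2 - 8*t + 1]

Strategy: write A = P · J · P⁻¹ where J is a Jordan canonical form, so e^{tA} = P · e^{tJ} · P⁻¹, and e^{tJ} can be computed block-by-block.

A has Jordan form
J =
  [0, 1, 0]
  [0, 0, 1]
  [0, 0, 0]
(up to reordering of blocks).

Per-block formulas:
  For a 3×3 Jordan block J_3(0): exp(t · J_3(0)) = e^(0t)·(I + t·N + (t^2/2)·N^2), where N is the 3×3 nilpotent shift.

After assembling e^{tJ} and conjugating by P, we get:

e^{tA} =
  [1 - t, -t^2 + 5*t, 3*t^2/2 - 7*t]
  [-3*t, -3*t^2 + 9*t + 1, 9*t^2/2 - 12*t]
  [-2*t, -2*t^2 + 6*t, 3*t^2 - 8*t + 1]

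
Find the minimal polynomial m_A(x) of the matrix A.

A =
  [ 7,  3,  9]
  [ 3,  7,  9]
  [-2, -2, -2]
x^2 - 8*x + 16

The characteristic polynomial is χ_A(x) = (x - 4)^3, so the eigenvalues are known. The minimal polynomial is
  m_A(x) = Π_λ (x − λ)^{k_λ}
where k_λ is the size of the *largest* Jordan block for λ (equivalently, the smallest k with (A − λI)^k v = 0 for every generalised eigenvector v of λ).

  λ = 4: largest Jordan block has size 2, contributing (x − 4)^2

So m_A(x) = (x - 4)^2 = x^2 - 8*x + 16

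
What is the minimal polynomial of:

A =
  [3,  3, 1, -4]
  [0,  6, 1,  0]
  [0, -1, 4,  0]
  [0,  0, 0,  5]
x^3 - 13*x^2 + 55*x - 75

The characteristic polynomial is χ_A(x) = (x - 5)^3*(x - 3), so the eigenvalues are known. The minimal polynomial is
  m_A(x) = Π_λ (x − λ)^{k_λ}
where k_λ is the size of the *largest* Jordan block for λ (equivalently, the smallest k with (A − λI)^k v = 0 for every generalised eigenvector v of λ).

  λ = 3: largest Jordan block has size 1, contributing (x − 3)
  λ = 5: largest Jordan block has size 2, contributing (x − 5)^2

So m_A(x) = (x - 5)^2*(x - 3) = x^3 - 13*x^2 + 55*x - 75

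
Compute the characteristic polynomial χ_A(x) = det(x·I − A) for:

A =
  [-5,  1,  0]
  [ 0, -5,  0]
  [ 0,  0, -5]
x^3 + 15*x^2 + 75*x + 125

Expanding det(x·I − A) (e.g. by cofactor expansion or by noting that A is similar to its Jordan form J, which has the same characteristic polynomial as A) gives
  χ_A(x) = x^3 + 15*x^2 + 75*x + 125
which factors as (x + 5)^3. The eigenvalues (with algebraic multiplicities) are λ = -5 with multiplicity 3.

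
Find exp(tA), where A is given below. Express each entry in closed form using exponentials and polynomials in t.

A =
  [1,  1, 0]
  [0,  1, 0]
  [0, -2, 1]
e^{tA} =
  [exp(t), t*exp(t), 0]
  [0, exp(t), 0]
  [0, -2*t*exp(t), exp(t)]

Strategy: write A = P · J · P⁻¹ where J is a Jordan canonical form, so e^{tA} = P · e^{tJ} · P⁻¹, and e^{tJ} can be computed block-by-block.

A has Jordan form
J =
  [1, 1, 0]
  [0, 1, 0]
  [0, 0, 1]
(up to reordering of blocks).

Per-block formulas:
  For a 1×1 block at λ = 1: exp(t · [1]) = [e^(1t)].
  For a 2×2 Jordan block J_2(1): exp(t · J_2(1)) = e^(1t)·(I + t·N), where N is the 2×2 nilpotent shift.

After assembling e^{tJ} and conjugating by P, we get:

e^{tA} =
  [exp(t), t*exp(t), 0]
  [0, exp(t), 0]
  [0, -2*t*exp(t), exp(t)]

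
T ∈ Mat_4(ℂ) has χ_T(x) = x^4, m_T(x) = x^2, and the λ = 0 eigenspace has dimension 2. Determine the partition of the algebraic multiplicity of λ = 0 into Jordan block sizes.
Block sizes for λ = 0: [2, 2]

Step 1 — from the characteristic polynomial, algebraic multiplicity of λ = 0 is 4. From dim ker(T − (0)·I) = 2, there are exactly 2 Jordan blocks for λ = 0.
Step 2 — from the minimal polynomial, the factor (x − 0)^2 tells us the largest block for λ = 0 has size 2.
Step 3 — with total size 4, 2 blocks, and largest block 2, the block sizes (in nonincreasing order) are [2, 2].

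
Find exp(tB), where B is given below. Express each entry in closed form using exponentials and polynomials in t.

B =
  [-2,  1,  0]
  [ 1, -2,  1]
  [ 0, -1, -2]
e^{tB} =
  [t^2*exp(-2*t)/2 + exp(-2*t), t*exp(-2*t), t^2*exp(-2*t)/2]
  [t*exp(-2*t), exp(-2*t), t*exp(-2*t)]
  [-t^2*exp(-2*t)/2, -t*exp(-2*t), -t^2*exp(-2*t)/2 + exp(-2*t)]

Strategy: write B = P · J · P⁻¹ where J is a Jordan canonical form, so e^{tB} = P · e^{tJ} · P⁻¹, and e^{tJ} can be computed block-by-block.

B has Jordan form
J =
  [-2,  1,  0]
  [ 0, -2,  1]
  [ 0,  0, -2]
(up to reordering of blocks).

Per-block formulas:
  For a 3×3 Jordan block J_3(-2): exp(t · J_3(-2)) = e^(-2t)·(I + t·N + (t^2/2)·N^2), where N is the 3×3 nilpotent shift.

After assembling e^{tJ} and conjugating by P, we get:

e^{tB} =
  [t^2*exp(-2*t)/2 + exp(-2*t), t*exp(-2*t), t^2*exp(-2*t)/2]
  [t*exp(-2*t), exp(-2*t), t*exp(-2*t)]
  [-t^2*exp(-2*t)/2, -t*exp(-2*t), -t^2*exp(-2*t)/2 + exp(-2*t)]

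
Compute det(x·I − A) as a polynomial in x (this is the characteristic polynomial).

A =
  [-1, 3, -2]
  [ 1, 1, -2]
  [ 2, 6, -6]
x^3 + 6*x^2 + 12*x + 8

Expanding det(x·I − A) (e.g. by cofactor expansion or by noting that A is similar to its Jordan form J, which has the same characteristic polynomial as A) gives
  χ_A(x) = x^3 + 6*x^2 + 12*x + 8
which factors as (x + 2)^3. The eigenvalues (with algebraic multiplicities) are λ = -2 with multiplicity 3.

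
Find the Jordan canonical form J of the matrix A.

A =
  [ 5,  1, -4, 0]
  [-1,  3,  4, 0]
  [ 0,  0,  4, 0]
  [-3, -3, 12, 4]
J_2(4) ⊕ J_1(4) ⊕ J_1(4)

The characteristic polynomial is
  det(x·I − A) = x^4 - 16*x^3 + 96*x^2 - 256*x + 256 = (x - 4)^4

Eigenvalues and multiplicities (the geometric multiplicity of λ is n − rank(A − λI), which equals the number of Jordan blocks for λ):
  λ = 4: algebraic multiplicity = 4, geometric multiplicity = 3

Determining the block sizes for each eigenvalue:
  λ = 4: 3 blocks summing to 4 forces exactly one block of size 2 and the rest size 1 → block sizes [2, 1, 1]

Assembling the blocks gives a Jordan form
J =
  [4, 1, 0, 0]
  [0, 4, 0, 0]
  [0, 0, 4, 0]
  [0, 0, 0, 4]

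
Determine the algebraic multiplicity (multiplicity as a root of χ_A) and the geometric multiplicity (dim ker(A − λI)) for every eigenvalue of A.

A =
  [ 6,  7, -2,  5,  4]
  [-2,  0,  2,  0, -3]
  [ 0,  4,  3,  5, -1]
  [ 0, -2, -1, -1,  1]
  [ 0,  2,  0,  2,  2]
λ = 2: alg = 5, geom = 2

Step 1 — factor the characteristic polynomial to read off the algebraic multiplicities:
  χ_A(x) = (x - 2)^5

Step 2 — compute geometric multiplicities via the rank-nullity identity g(λ) = n − rank(A − λI):
  rank(A − (2)·I) = 3, so dim ker(A − (2)·I) = n − 3 = 2

Summary:
  λ = 2: algebraic multiplicity = 5, geometric multiplicity = 2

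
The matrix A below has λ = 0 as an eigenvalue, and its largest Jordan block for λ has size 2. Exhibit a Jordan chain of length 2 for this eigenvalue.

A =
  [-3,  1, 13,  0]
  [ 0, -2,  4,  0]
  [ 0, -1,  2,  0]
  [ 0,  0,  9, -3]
A Jordan chain for λ = 0 of length 2:
v_1 = (-15, -6, -3, -9)ᵀ
v_2 = (1, 1, -1, 0)ᵀ

Let N = A − (0)·I. We want v_2 with N^2 v_2 = 0 but N^1 v_2 ≠ 0; then v_{j-1} := N · v_j for j = 2, …, 2.

Pick v_2 = (1, 1, -1, 0)ᵀ.
Then v_1 = N · v_2 = (-15, -6, -3, -9)ᵀ.

Sanity check: (A − (0)·I) v_1 = (0, 0, 0, 0)ᵀ = 0. ✓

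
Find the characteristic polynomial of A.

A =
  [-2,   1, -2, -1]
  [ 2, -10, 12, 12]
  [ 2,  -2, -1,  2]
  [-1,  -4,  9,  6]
x^4 + 7*x^3 + 9*x^2 - 27*x - 54

Expanding det(x·I − A) (e.g. by cofactor expansion or by noting that A is similar to its Jordan form J, which has the same characteristic polynomial as A) gives
  χ_A(x) = x^4 + 7*x^3 + 9*x^2 - 27*x - 54
which factors as (x - 2)*(x + 3)^3. The eigenvalues (with algebraic multiplicities) are λ = -3 with multiplicity 3, λ = 2 with multiplicity 1.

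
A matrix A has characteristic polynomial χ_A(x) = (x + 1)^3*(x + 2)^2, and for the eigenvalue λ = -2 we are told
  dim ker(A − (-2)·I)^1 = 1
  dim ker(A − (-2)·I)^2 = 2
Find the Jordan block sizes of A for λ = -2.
Block sizes for λ = -2: [2]

From the dimensions of kernels of powers, the number of Jordan blocks of size at least j is d_j − d_{j−1} where d_j = dim ker(N^j) (with d_0 = 0). Computing the differences gives [1, 1].
The number of blocks of size exactly k is (#blocks of size ≥ k) − (#blocks of size ≥ k + 1), so the partition is: 1 block(s) of size 2.
In nonincreasing order the block sizes are [2].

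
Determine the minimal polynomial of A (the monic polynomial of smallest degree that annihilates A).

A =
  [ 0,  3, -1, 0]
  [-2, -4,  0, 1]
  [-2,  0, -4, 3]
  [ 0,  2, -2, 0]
x^2 + 4*x + 4

The characteristic polynomial is χ_A(x) = (x + 2)^4, so the eigenvalues are known. The minimal polynomial is
  m_A(x) = Π_λ (x − λ)^{k_λ}
where k_λ is the size of the *largest* Jordan block for λ (equivalently, the smallest k with (A − λI)^k v = 0 for every generalised eigenvector v of λ).

  λ = -2: largest Jordan block has size 2, contributing (x + 2)^2

So m_A(x) = (x + 2)^2 = x^2 + 4*x + 4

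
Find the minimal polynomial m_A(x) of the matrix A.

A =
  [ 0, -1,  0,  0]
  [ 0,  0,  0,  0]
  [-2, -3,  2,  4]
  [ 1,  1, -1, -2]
x^2

The characteristic polynomial is χ_A(x) = x^4, so the eigenvalues are known. The minimal polynomial is
  m_A(x) = Π_λ (x − λ)^{k_λ}
where k_λ is the size of the *largest* Jordan block for λ (equivalently, the smallest k with (A − λI)^k v = 0 for every generalised eigenvector v of λ).

  λ = 0: largest Jordan block has size 2, contributing (x − 0)^2

So m_A(x) = x^2 = x^2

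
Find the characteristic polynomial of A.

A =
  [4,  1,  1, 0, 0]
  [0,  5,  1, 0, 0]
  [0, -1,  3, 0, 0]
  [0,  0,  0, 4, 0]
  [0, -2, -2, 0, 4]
x^5 - 20*x^4 + 160*x^3 - 640*x^2 + 1280*x - 1024

Expanding det(x·I − A) (e.g. by cofactor expansion or by noting that A is similar to its Jordan form J, which has the same characteristic polynomial as A) gives
  χ_A(x) = x^5 - 20*x^4 + 160*x^3 - 640*x^2 + 1280*x - 1024
which factors as (x - 4)^5. The eigenvalues (with algebraic multiplicities) are λ = 4 with multiplicity 5.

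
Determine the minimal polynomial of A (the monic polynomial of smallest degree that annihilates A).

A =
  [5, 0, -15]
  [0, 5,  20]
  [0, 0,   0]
x^2 - 5*x

The characteristic polynomial is χ_A(x) = x*(x - 5)^2, so the eigenvalues are known. The minimal polynomial is
  m_A(x) = Π_λ (x − λ)^{k_λ}
where k_λ is the size of the *largest* Jordan block for λ (equivalently, the smallest k with (A − λI)^k v = 0 for every generalised eigenvector v of λ).

  λ = 0: largest Jordan block has size 1, contributing (x − 0)
  λ = 5: largest Jordan block has size 1, contributing (x − 5)

So m_A(x) = x*(x - 5) = x^2 - 5*x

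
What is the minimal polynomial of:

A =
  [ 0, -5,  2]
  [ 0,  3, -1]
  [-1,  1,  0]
x^3 - 3*x^2 + 3*x - 1

The characteristic polynomial is χ_A(x) = (x - 1)^3, so the eigenvalues are known. The minimal polynomial is
  m_A(x) = Π_λ (x − λ)^{k_λ}
where k_λ is the size of the *largest* Jordan block for λ (equivalently, the smallest k with (A − λI)^k v = 0 for every generalised eigenvector v of λ).

  λ = 1: largest Jordan block has size 3, contributing (x − 1)^3

So m_A(x) = (x - 1)^3 = x^3 - 3*x^2 + 3*x - 1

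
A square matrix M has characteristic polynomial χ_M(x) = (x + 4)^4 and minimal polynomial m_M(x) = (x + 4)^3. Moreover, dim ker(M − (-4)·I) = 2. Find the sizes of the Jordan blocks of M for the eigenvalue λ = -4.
Block sizes for λ = -4: [3, 1]

Step 1 — from the characteristic polynomial, algebraic multiplicity of λ = -4 is 4. From dim ker(M − (-4)·I) = 2, there are exactly 2 Jordan blocks for λ = -4.
Step 2 — from the minimal polynomial, the factor (x + 4)^3 tells us the largest block for λ = -4 has size 3.
Step 3 — with total size 4, 2 blocks, and largest block 3, the block sizes (in nonincreasing order) are [3, 1].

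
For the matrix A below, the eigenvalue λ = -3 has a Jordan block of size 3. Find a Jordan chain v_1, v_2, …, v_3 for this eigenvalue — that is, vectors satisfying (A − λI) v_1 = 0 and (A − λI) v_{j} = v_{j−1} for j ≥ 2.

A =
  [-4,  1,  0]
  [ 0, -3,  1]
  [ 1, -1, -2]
A Jordan chain for λ = -3 of length 3:
v_1 = (1, 1, 0)ᵀ
v_2 = (-1, 0, 1)ᵀ
v_3 = (1, 0, 0)ᵀ

Let N = A − (-3)·I. We want v_3 with N^3 v_3 = 0 but N^2 v_3 ≠ 0; then v_{j-1} := N · v_j for j = 3, …, 2.

Pick v_3 = (1, 0, 0)ᵀ.
Then v_2 = N · v_3 = (-1, 0, 1)ᵀ.
Then v_1 = N · v_2 = (1, 1, 0)ᵀ.

Sanity check: (A − (-3)·I) v_1 = (0, 0, 0)ᵀ = 0. ✓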